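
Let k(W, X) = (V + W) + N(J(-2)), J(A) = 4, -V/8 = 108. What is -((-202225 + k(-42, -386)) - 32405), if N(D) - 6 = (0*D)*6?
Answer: 235530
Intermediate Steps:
V = -864 (V = -8*108 = -864)
N(D) = 6 (N(D) = 6 + (0*D)*6 = 6 + 0*6 = 6 + 0 = 6)
k(W, X) = -858 + W (k(W, X) = (-864 + W) + 6 = -858 + W)
-((-202225 + k(-42, -386)) - 32405) = -((-202225 + (-858 - 42)) - 32405) = -((-202225 - 900) - 32405) = -(-203125 - 32405) = -1*(-235530) = 235530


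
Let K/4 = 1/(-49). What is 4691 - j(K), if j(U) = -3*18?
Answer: 4745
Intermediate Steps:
K = -4/49 (K = 4/(-49) = 4*(-1/49) = -4/49 ≈ -0.081633)
j(U) = -54
4691 - j(K) = 4691 - 1*(-54) = 4691 + 54 = 4745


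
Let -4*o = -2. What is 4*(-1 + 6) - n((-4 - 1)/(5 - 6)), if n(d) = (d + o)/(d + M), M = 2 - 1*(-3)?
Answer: 389/20 ≈ 19.450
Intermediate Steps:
o = ½ (o = -¼*(-2) = ½ ≈ 0.50000)
M = 5 (M = 2 + 3 = 5)
n(d) = (½ + d)/(5 + d) (n(d) = (d + ½)/(d + 5) = (½ + d)/(5 + d))
4*(-1 + 6) - n((-4 - 1)/(5 - 6)) = 4*(-1 + 6) - (½ + (-4 - 1)/(5 - 6))/(5 + (-4 - 1)/(5 - 6)) = 4*5 - (½ - 5/(-1))/(5 - 5/(-1)) = 20 - (½ - 5*(-1))/(5 - 5*(-1)) = 20 - (½ + 5)/(5 + 5) = 20 - 11/(10*2) = 20 - 1*11/20 = 20 - 11/20 = 389/20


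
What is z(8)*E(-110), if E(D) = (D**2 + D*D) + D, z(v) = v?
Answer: 192720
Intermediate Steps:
E(D) = D + 2*D**2 (E(D) = (D**2 + D**2) + D = 2*D**2 + D = D + 2*D**2)
z(8)*E(-110) = 8*(-110*(1 + 2*(-110))) = 8*(-110*(1 - 220)) = 8*(-110*(-219)) = 8*24090 = 192720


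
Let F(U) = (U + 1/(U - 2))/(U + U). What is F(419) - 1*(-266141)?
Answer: 46501041305/174723 ≈ 2.6614e+5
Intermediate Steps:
F(U) = (U + 1/(-2 + U))/(2*U) (F(U) = (U + 1/(-2 + U))/((2*U)) = (U + 1/(-2 + U))*(1/(2*U)) = (U + 1/(-2 + U))/(2*U))
F(419) - 1*(-266141) = (1/2)*(1 + 419**2 - 2*419)/(419*(-2 + 419)) - 1*(-266141) = (1/2)*(1/419)*(1 + 175561 - 838)/417 + 266141 = (1/2)*(1/419)*(1/417)*174724 + 266141 = 87362/174723 + 266141 = 46501041305/174723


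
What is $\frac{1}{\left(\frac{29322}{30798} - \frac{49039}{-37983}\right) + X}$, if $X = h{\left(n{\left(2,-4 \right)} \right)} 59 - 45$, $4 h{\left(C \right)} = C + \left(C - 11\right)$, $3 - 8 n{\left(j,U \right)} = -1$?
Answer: $- \frac{129977826}{24729171433} \approx -0.005256$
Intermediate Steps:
$n{\left(j,U \right)} = \frac{1}{2}$ ($n{\left(j,U \right)} = \frac{3}{8} - - \frac{1}{8} = \frac{3}{8} + \frac{1}{8} = \frac{1}{2}$)
$h{\left(C \right)} = - \frac{11}{4} + \frac{C}{2}$ ($h{\left(C \right)} = \frac{C + \left(C - 11\right)}{4} = \frac{C + \left(-11 + C\right)}{4} = \frac{-11 + 2 C}{4} = - \frac{11}{4} + \frac{C}{2}$)
$X = - \frac{385}{2}$ ($X = \left(- \frac{11}{4} + \frac{1}{2} \cdot \frac{1}{2}\right) 59 - 45 = \left(- \frac{11}{4} + \frac{1}{4}\right) 59 - 45 = \left(- \frac{5}{2}\right) 59 - 45 = - \frac{295}{2} - 45 = - \frac{385}{2} \approx -192.5$)
$\frac{1}{\left(\frac{29322}{30798} - \frac{49039}{-37983}\right) + X} = \frac{1}{\left(\frac{29322}{30798} - \frac{49039}{-37983}\right) - \frac{385}{2}} = \frac{1}{\left(29322 \cdot \frac{1}{30798} - - \frac{49039}{37983}\right) - \frac{385}{2}} = \frac{1}{\left(\frac{1629}{1711} + \frac{49039}{37983}\right) - \frac{385}{2}} = \frac{1}{\frac{145780036}{64988913} - \frac{385}{2}} = \frac{1}{- \frac{24729171433}{129977826}} = - \frac{129977826}{24729171433}$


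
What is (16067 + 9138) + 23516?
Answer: 48721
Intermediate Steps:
(16067 + 9138) + 23516 = 25205 + 23516 = 48721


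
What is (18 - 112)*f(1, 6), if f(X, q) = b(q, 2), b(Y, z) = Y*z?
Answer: -1128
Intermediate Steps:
f(X, q) = 2*q (f(X, q) = q*2 = 2*q)
(18 - 112)*f(1, 6) = (18 - 112)*(2*6) = -94*12 = -1128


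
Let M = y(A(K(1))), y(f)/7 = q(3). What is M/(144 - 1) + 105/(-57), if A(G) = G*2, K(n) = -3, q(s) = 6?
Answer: -4207/2717 ≈ -1.5484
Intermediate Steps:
A(G) = 2*G
y(f) = 42 (y(f) = 7*6 = 42)
M = 42
M/(144 - 1) + 105/(-57) = 42/(144 - 1) + 105/(-57) = 42/143 + 105*(-1/57) = (1/143)*42 - 35/19 = 42/143 - 35/19 = -4207/2717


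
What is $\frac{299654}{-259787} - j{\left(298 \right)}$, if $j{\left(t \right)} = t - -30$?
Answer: $- \frac{85509790}{259787} \approx -329.15$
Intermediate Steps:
$j{\left(t \right)} = 30 + t$ ($j{\left(t \right)} = t + 30 = 30 + t$)
$\frac{299654}{-259787} - j{\left(298 \right)} = \frac{299654}{-259787} - \left(30 + 298\right) = 299654 \left(- \frac{1}{259787}\right) - 328 = - \frac{299654}{259787} - 328 = - \frac{85509790}{259787}$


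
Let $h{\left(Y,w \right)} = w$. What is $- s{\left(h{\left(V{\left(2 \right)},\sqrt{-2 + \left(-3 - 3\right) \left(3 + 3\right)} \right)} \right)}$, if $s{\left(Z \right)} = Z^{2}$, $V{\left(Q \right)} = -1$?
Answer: $38$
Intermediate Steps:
$- s{\left(h{\left(V{\left(2 \right)},\sqrt{-2 + \left(-3 - 3\right) \left(3 + 3\right)} \right)} \right)} = - \left(\sqrt{-2 + \left(-3 - 3\right) \left(3 + 3\right)}\right)^{2} = - \left(\sqrt{-2 - 36}\right)^{2} = - \left(\sqrt{-38}\right)^{2} = - \left(i \sqrt{38}\right)^{2} = \left(-1\right) \left(-38\right) = 38$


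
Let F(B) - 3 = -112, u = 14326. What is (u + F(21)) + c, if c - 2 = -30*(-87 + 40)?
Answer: 15629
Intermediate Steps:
F(B) = -109 (F(B) = 3 - 112 = -109)
c = 1412 (c = 2 - 30*(-87 + 40) = 2 - 30*(-47) = 2 + 1410 = 1412)
(u + F(21)) + c = (14326 - 109) + 1412 = 14217 + 1412 = 15629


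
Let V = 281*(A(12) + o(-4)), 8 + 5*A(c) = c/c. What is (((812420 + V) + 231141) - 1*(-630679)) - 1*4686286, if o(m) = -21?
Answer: -15091702/5 ≈ -3.0183e+6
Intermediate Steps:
A(c) = -7/5 (A(c) = -8/5 + (c/c)/5 = -8/5 + (⅕)*1 = -8/5 + ⅕ = -7/5)
V = -31472/5 (V = 281*(-7/5 - 21) = 281*(-112/5) = -31472/5 ≈ -6294.4)
(((812420 + V) + 231141) - 1*(-630679)) - 1*4686286 = (((812420 - 31472/5) + 231141) - 1*(-630679)) - 1*4686286 = ((4030628/5 + 231141) + 630679) - 4686286 = (5186333/5 + 630679) - 4686286 = 8339728/5 - 4686286 = -15091702/5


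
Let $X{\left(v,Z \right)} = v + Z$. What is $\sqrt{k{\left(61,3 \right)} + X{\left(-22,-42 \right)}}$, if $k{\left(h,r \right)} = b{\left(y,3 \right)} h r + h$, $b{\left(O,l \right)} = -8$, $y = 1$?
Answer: $3 i \sqrt{163} \approx 38.301 i$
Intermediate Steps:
$k{\left(h,r \right)} = h - 8 h r$ ($k{\left(h,r \right)} = - 8 h r + h = h - 8 h r$)
$X{\left(v,Z \right)} = Z + v$
$\sqrt{k{\left(61,3 \right)} + X{\left(-22,-42 \right)}} = \sqrt{61 \left(1 - 24\right) - 64} = \sqrt{61 \left(-23\right) - 64} = \sqrt{-1403 - 64} = \sqrt{-1467} = 3 i \sqrt{163}$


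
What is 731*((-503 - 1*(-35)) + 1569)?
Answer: 804831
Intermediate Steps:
731*((-503 - 1*(-35)) + 1569) = 731*((-503 + 35) + 1569) = 731*(-468 + 1569) = 731*1101 = 804831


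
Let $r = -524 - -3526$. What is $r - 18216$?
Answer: $-15214$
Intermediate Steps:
$r = 3002$ ($r = -524 + 3526 = 3002$)
$r - 18216 = 3002 - 18216 = -15214$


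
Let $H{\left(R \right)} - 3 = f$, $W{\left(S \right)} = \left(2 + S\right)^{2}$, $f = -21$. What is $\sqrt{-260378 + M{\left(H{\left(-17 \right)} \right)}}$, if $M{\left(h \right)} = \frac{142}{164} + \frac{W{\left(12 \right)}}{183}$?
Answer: $\frac{i \sqrt{58631491264218}}{15006} \approx 510.27 i$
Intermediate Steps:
$H{\left(R \right)} = -18$ ($H{\left(R \right)} = 3 - 21 = -18$)
$M{\left(h \right)} = \frac{29065}{15006}$ ($M{\left(h \right)} = \frac{142}{164} + \frac{\left(2 + 12\right)^{2}}{183} = 142 \cdot \frac{1}{164} + 14^{2} \cdot \frac{1}{183} = \frac{71}{82} + 196 \cdot \frac{1}{183} = \frac{71}{82} + \frac{196}{183} = \frac{29065}{15006}$)
$\sqrt{-260378 + M{\left(H{\left(-17 \right)} \right)}} = \sqrt{-260378 + \frac{29065}{15006}} = \sqrt{- \frac{3907203203}{15006}} = \frac{i \sqrt{58631491264218}}{15006}$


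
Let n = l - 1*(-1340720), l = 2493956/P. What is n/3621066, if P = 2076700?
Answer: 696068929489/1879966940550 ≈ 0.37026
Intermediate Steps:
l = 623489/519175 (l = 2493956/2076700 = 2493956*(1/2076700) = 623489/519175 ≈ 1.2009)
n = 696068929489/519175 (n = 623489/519175 - 1*(-1340720) = 623489/519175 + 1340720 = 696068929489/519175 ≈ 1.3407e+6)
n/3621066 = (696068929489/519175)/3621066 = (696068929489/519175)*(1/3621066) = 696068929489/1879966940550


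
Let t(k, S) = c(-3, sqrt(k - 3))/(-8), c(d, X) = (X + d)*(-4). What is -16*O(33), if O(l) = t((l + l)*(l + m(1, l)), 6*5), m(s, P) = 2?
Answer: 24 - 8*sqrt(2307) ≈ -360.25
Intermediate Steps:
c(d, X) = -4*X - 4*d
t(k, S) = -3/2 + sqrt(-3 + k)/2 (t(k, S) = (-4*sqrt(k - 3) - 4*(-3))/(-8) = (-4*sqrt(-3 + k) + 12)*(-1/8) = (12 - 4*sqrt(-3 + k))*(-1/8) = -3/2 + sqrt(-3 + k)/2)
O(l) = -3/2 + sqrt(-3 + 2*l*(2 + l))/2 (O(l) = -3/2 + sqrt(-3 + (l + l)*(l + 2))/2 = -3/2 + sqrt(-3 + (2*l)*(2 + l))/2 = -3/2 + sqrt(-3 + 2*l*(2 + l))/2)
-16*O(33) = -16*(-3/2 + sqrt(-3 + 2*33*(2 + 33))/2) = -16*(-3/2 + sqrt(-3 + 2*33*35)/2) = -16*(-3/2 + sqrt(-3 + 2310)/2) = -16*(-3/2 + sqrt(2307)/2) = 24 - 8*sqrt(2307)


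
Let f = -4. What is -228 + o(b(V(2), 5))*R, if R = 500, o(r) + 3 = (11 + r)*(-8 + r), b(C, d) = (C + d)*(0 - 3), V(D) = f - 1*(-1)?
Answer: -36728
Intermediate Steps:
V(D) = -3 (V(D) = -4 - 1*(-1) = -4 + 1 = -3)
b(C, d) = -3*C - 3*d (b(C, d) = (C + d)*(-3) = -3*C - 3*d)
o(r) = -3 + (-8 + r)*(11 + r) (o(r) = -3 + (11 + r)*(-8 + r) = -3 + (-8 + r)*(11 + r))
-228 + o(b(V(2), 5))*R = -228 + (-91 + (-3*(-3) - 3*5)² + 3*(-3*(-3) - 3*5))*500 = -228 + (-91 + (9 - 15)² + 3*(9 - 15))*500 = -228 + (-91 + (-6)² + 3*(-6))*500 = -228 + (-91 + 36 - 18)*500 = -228 - 73*500 = -228 - 36500 = -36728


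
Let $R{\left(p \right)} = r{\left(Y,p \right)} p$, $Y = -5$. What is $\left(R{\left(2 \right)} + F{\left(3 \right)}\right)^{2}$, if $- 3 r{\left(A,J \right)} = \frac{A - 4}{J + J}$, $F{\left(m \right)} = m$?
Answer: $\frac{81}{4} \approx 20.25$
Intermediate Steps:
$r{\left(A,J \right)} = - \frac{-4 + A}{6 J}$ ($r{\left(A,J \right)} = - \frac{\left(A - 4\right) \frac{1}{J + J}}{3} = - \frac{\left(-4 + A\right) \frac{1}{2 J}}{3} = - \frac{\frac{1}{2} \frac{1}{J} \left(-4 + A\right)}{3} = - \frac{-4 + A}{6 J}$)
$R{\left(p \right)} = \frac{3}{2}$ ($R{\left(p \right)} = \frac{4 - -5}{6 p} p = \frac{4 + 5}{6 p} p = \frac{1}{6} \frac{1}{p} 9 p = \frac{3}{2 p} p = \frac{3}{2}$)
$\left(R{\left(2 \right)} + F{\left(3 \right)}\right)^{2} = \left(\frac{3}{2} + 3\right)^{2} = \left(\frac{9}{2}\right)^{2} = \frac{81}{4}$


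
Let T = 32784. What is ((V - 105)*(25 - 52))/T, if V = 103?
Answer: 9/5464 ≈ 0.0016471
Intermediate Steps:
((V - 105)*(25 - 52))/T = ((103 - 105)*(25 - 52))/32784 = -2*(-27)*(1/32784) = 54*(1/32784) = 9/5464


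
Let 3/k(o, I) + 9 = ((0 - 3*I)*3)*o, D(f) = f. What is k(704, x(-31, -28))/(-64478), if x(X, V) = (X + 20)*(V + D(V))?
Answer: 1/83885555610 ≈ 1.1921e-11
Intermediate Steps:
x(X, V) = 2*V*(20 + X) (x(X, V) = (X + 20)*(V + V) = (20 + X)*(2*V) = 2*V*(20 + X))
k(o, I) = 3/(-9 - 9*I*o) (k(o, I) = 3/(-9 + ((0 - 3*I)*3)*o) = 3/(-9 + (-3*I*3)*o) = 3/(-9 + (-9*I)*o) = 3/(-9 - 9*I*o))
k(704, x(-31, -28))/(-64478) = -1/(3 + 3*(2*(-28)*(20 - 31))*704)/(-64478) = -1/(3 + 3*(2*(-28)*(-11))*704)*(-1/64478) = -1/(3 + 3*616*704)*(-1/64478) = -1/(3 + 1300992)*(-1/64478) = -1/1300995*(-1/64478) = 1/83885555610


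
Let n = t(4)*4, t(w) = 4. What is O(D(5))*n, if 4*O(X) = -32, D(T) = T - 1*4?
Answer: -128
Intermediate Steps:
D(T) = -4 + T (D(T) = T - 4 = -4 + T)
n = 16 (n = 4*4 = 16)
O(X) = -8 (O(X) = (1/4)*(-32) = -8)
O(D(5))*n = -8*16 = -128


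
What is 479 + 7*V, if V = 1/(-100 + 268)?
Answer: 11497/24 ≈ 479.04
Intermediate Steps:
V = 1/168 ≈ 0.0059524
479 + 7*V = 479 + 7*(1/168) = 479 + 1/24 = 11497/24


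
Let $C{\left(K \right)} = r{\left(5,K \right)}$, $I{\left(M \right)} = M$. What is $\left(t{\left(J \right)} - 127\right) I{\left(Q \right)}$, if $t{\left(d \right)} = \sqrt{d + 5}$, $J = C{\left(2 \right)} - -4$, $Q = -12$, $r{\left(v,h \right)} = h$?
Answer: $1524 - 12 \sqrt{11} \approx 1484.2$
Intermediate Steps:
$C{\left(K \right)} = K$
$J = 6$ ($J = 2 - -4 = 2 + 4 = 6$)
$t{\left(d \right)} = \sqrt{5 + d}$
$\left(t{\left(J \right)} - 127\right) I{\left(Q \right)} = \left(\sqrt{5 + 6} - 127\right) \left(-12\right) = \left(\sqrt{11} - 127\right) \left(-12\right) = \left(-127 + \sqrt{11}\right) \left(-12\right) = 1524 - 12 \sqrt{11}$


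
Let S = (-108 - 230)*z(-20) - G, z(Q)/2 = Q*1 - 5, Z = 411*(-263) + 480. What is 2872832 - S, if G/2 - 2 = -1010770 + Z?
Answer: 619170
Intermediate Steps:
Z = -107613 (Z = -108093 + 480 = -107613)
z(Q) = -10 + 2*Q (z(Q) = 2*(Q*1 - 5) = 2*(Q - 5) = 2*(-5 + Q) = -10 + 2*Q)
G = -2236762 (G = 4 + 2*(-1010770 - 107613) = 4 + 2*(-1118383) = 4 - 2236766 = -2236762)
S = 2253662 (S = (-108 - 230)*(-10 + 2*(-20)) - 1*(-2236762) = -338*(-10 - 40) + 2236762 = -338*(-50) + 2236762 = 16900 + 2236762 = 2253662)
2872832 - S = 2872832 - 1*2253662 = 2872832 - 2253662 = 619170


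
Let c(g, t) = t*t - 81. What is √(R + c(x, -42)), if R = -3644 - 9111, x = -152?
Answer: 8*I*√173 ≈ 105.22*I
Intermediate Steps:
c(g, t) = -81 + t² (c(g, t) = t² - 81 = -81 + t²)
R = -12755
√(R + c(x, -42)) = √(-12755 + (-81 + (-42)²)) = √(-12755 + (-81 + 1764)) = √(-12755 + 1683) = √(-11072) = 8*I*√173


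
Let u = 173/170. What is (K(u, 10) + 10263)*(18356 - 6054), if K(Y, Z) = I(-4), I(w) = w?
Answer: 126206218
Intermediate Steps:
u = 173/170 (u = 173*(1/170) = 173/170 ≈ 1.0176)
K(Y, Z) = -4
(K(u, 10) + 10263)*(18356 - 6054) = (-4 + 10263)*(18356 - 6054) = 10259*12302 = 126206218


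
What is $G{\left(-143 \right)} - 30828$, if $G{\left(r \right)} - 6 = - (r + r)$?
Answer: $-30536$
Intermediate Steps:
$G{\left(r \right)} = 6 - 2 r$ ($G{\left(r \right)} = 6 - \left(r + r\right) = 6 - 2 r$)
$G{\left(-143 \right)} - 30828 = \left(6 - -286\right) - 30828 = \left(6 + 286\right) - 30828 = 292 - 30828 = -30536$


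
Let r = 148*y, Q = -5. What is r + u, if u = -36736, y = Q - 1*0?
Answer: -37476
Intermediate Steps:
y = -5 (y = -5 - 1*0 = -5 + 0 = -5)
r = -740 (r = 148*(-5) = -740)
r + u = -740 - 36736 = -37476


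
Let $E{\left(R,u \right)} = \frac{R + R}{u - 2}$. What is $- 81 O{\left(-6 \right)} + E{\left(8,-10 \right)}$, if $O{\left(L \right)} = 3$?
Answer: $- \frac{733}{3} \approx -244.33$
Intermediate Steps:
$E{\left(R,u \right)} = \frac{2 R}{-2 + u}$
$- 81 O{\left(-6 \right)} + E{\left(8,-10 \right)} = \left(-81\right) 3 + 2 \cdot 8 \frac{1}{-2 - 10} = -243 + 2 \cdot 8 \frac{1}{-12} = -243 + 2 \cdot 8 \left(- \frac{1}{12}\right) = -243 - \frac{4}{3} = - \frac{733}{3}$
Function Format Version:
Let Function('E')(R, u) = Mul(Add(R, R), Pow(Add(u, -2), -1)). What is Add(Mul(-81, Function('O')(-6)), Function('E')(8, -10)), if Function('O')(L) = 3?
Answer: Rational(-733, 3) ≈ -244.33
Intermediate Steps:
Function('E')(R, u) = Mul(2, R, Pow(Add(-2, u), -1)) (Function('E')(R, u) = Mul(Mul(2, R), Pow(Add(-2, u), -1)) = Mul(2, R, Pow(Add(-2, u), -1)))
Add(Mul(-81, Function('O')(-6)), Function('E')(8, -10)) = Add(Mul(-81, 3), Mul(2, 8, Pow(Add(-2, -10), -1))) = Add(-243, Mul(2, 8, Pow(-12, -1))) = Add(-243, Mul(2, 8, Rational(-1, 12))) = Add(-243, Rational(-4, 3)) = Rational(-733, 3)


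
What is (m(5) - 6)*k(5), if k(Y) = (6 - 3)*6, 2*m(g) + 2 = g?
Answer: -81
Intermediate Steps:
m(g) = -1 + g/2
k(Y) = 18 (k(Y) = 3*6 = 18)
(m(5) - 6)*k(5) = ((-1 + (½)*5) - 6)*18 = ((-1 + 5/2) - 6)*18 = (3/2 - 6)*18 = -9/2*18 = -81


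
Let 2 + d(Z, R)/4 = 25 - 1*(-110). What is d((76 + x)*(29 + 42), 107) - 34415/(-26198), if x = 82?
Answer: 13971751/26198 ≈ 533.31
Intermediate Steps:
d(Z, R) = 532 (d(Z, R) = -8 + 4*(25 - 1*(-110)) = -8 + 4*(25 + 110) = -8 + 4*135 = -8 + 540 = 532)
d((76 + x)*(29 + 42), 107) - 34415/(-26198) = 532 - 34415/(-26198) = 532 - 34415*(-1)/26198 = 532 - 1*(-34415/26198) = 532 + 34415/26198 = 13971751/26198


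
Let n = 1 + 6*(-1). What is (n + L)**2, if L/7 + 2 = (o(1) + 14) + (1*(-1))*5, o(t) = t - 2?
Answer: 1369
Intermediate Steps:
o(t) = -2 + t
L = 42 (L = -14 + 7*(((-2 + 1) + 14) + (1*(-1))*5) = -14 + 7*((-1 + 14) - 1*5) = -14 + 7*(13 - 5) = -14 + 7*8 = -14 + 56 = 42)
n = -5 (n = 1 - 6 = -5)
(n + L)**2 = (-5 + 42)**2 = 37**2 = 1369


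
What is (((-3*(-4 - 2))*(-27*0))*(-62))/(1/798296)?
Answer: 0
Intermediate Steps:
(((-3*(-4 - 2))*(-27*0))*(-62))/(1/798296) = ((-3*(-6)*0)*(-62))/(1/798296) = ((18*0)*(-62))*798296 = (0*(-62))*798296 = 0*798296 = 0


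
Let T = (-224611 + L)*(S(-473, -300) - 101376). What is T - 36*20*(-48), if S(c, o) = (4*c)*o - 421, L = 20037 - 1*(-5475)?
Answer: -92740876937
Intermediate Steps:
L = 25512 (L = 20037 + 5475 = 25512)
S(c, o) = -421 + 4*c*o (S(c, o) = 4*c*o - 421 = -421 + 4*c*o)
T = -92740911497 (T = (-224611 + 25512)*((-421 + 4*(-473)*(-300)) - 101376) = -199099*((-421 + 567600) - 101376) = -199099*(567179 - 101376) = -199099*465803 = -92740911497)
T - 36*20*(-48) = -92740911497 - 36*20*(-48) = -92740911497 - 720*(-48) = -92740911497 + 34560 = -92740876937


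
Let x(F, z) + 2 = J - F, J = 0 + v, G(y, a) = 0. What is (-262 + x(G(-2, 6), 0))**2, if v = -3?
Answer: 71289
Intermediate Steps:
J = -3 (J = 0 - 3 = -3)
x(F, z) = -5 - F (x(F, z) = -2 + (-3 - F) = -5 - F)
(-262 + x(G(-2, 6), 0))**2 = (-262 + (-5 - 1*0))**2 = (-262 + (-5 + 0))**2 = (-262 - 5)**2 = (-267)**2 = 71289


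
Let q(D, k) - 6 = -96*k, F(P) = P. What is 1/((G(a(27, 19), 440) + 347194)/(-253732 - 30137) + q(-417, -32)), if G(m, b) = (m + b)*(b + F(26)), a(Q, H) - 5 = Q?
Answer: 283869/873181636 ≈ 0.00032510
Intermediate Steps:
a(Q, H) = 5 + Q
q(D, k) = 6 - 96*k
G(m, b) = (26 + b)*(b + m) (G(m, b) = (m + b)*(b + 26) = (b + m)*(26 + b) = (26 + b)*(b + m))
1/((G(a(27, 19), 440) + 347194)/(-253732 - 30137) + q(-417, -32)) = 1/(((440² + 26*440 + 26*(5 + 27) + 440*(5 + 27)) + 347194)/(-253732 - 30137) + (6 - 96*(-32))) = 1/(((193600 + 11440 + 26*32 + 440*32) + 347194)/(-283869) + (6 + 3072)) = 1/(((193600 + 11440 + 832 + 14080) + 347194)*(-1/283869) + 3078) = 1/((219952 + 347194)*(-1/283869) + 3078) = 1/(567146*(-1/283869) + 3078) = 1/(-567146/283869 + 3078) = 1/(873181636/283869) = 283869/873181636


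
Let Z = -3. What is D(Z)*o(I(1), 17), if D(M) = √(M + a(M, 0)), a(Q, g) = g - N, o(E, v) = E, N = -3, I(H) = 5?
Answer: 0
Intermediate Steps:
a(Q, g) = 3 + g (a(Q, g) = g - 1*(-3) = g + 3 = 3 + g)
D(M) = √(3 + M) (D(M) = √(M + (3 + 0)) = √(M + 3) = √(3 + M))
D(Z)*o(I(1), 17) = √(3 - 3)*5 = √0*5 = 0*5 = 0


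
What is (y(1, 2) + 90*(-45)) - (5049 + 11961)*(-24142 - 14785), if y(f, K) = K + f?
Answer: 662144223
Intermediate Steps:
(y(1, 2) + 90*(-45)) - (5049 + 11961)*(-24142 - 14785) = ((2 + 1) + 90*(-45)) - (5049 + 11961)*(-24142 - 14785) = (3 - 4050) - 17010*(-38927) = -4047 - 1*(-662148270) = -4047 + 662148270 = 662144223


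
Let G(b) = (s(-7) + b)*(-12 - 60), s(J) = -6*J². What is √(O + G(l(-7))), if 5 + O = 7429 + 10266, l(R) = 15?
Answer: √37778 ≈ 194.37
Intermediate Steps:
G(b) = 21168 - 72*b (G(b) = (-6*(-7)² + b)*(-12 - 60) = (-6*49 + b)*(-72) = (-294 + b)*(-72) = 21168 - 72*b)
O = 17690 (O = -5 + (7429 + 10266) = -5 + 17695 = 17690)
√(O + G(l(-7))) = √(17690 + (21168 - 72*15)) = √(17690 + (21168 - 1080)) = √(17690 + 20088) = √37778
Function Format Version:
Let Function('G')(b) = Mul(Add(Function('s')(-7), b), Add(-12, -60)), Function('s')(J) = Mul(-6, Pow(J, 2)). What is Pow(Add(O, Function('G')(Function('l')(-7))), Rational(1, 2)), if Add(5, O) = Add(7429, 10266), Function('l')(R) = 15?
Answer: Pow(37778, Rational(1, 2)) ≈ 194.37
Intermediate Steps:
Function('G')(b) = Add(21168, Mul(-72, b)) (Function('G')(b) = Mul(Add(Mul(-6, Pow(-7, 2)), b), Add(-12, -60)) = Mul(Add(Mul(-6, 49), b), -72) = Mul(Add(-294, b), -72) = Add(21168, Mul(-72, b)))
O = 17690 (O = Add(-5, Add(7429, 10266)) = Add(-5, 17695) = 17690)
Pow(Add(O, Function('G')(Function('l')(-7))), Rational(1, 2)) = Pow(Add(17690, Add(21168, Mul(-72, 15))), Rational(1, 2)) = Pow(Add(17690, Add(21168, -1080)), Rational(1, 2)) = Pow(Add(17690, 20088), Rational(1, 2)) = Pow(37778, Rational(1, 2))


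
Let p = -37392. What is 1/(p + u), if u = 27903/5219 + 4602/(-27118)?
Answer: -5443417/203512069398 ≈ -2.6747e-5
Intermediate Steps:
u = 28179066/5443417 (u = 27903*(1/5219) + 4602*(-1/27118) = 27903/5219 - 177/1043 = 28179066/5443417 ≈ 5.1767)
1/(p + u) = 1/(-37392 + 28179066/5443417) = 1/(-203512069398/5443417) = -5443417/203512069398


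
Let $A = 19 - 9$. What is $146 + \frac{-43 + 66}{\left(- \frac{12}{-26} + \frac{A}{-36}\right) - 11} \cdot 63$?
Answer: $\frac{30460}{2531} \approx 12.035$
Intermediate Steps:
$A = 10$ ($A = 19 - 9 = 10$)
$146 + \frac{-43 + 66}{\left(- \frac{12}{-26} + \frac{A}{-36}\right) - 11} \cdot 63 = 146 + \frac{-43 + 66}{\left(- \frac{12}{-26} + \frac{10}{-36}\right) - 11} \cdot 63 = 146 + \frac{23}{\left(\left(-12\right) \left(- \frac{1}{26}\right) + 10 \left(- \frac{1}{36}\right)\right) - 11} \cdot 63 = 146 + \frac{23}{\left(\frac{6}{13} - \frac{5}{18}\right) - 11} \cdot 63 = 146 + \frac{23}{\frac{43}{234} - 11} \cdot 63 = 146 + \frac{23}{- \frac{2531}{234}} \cdot 63 = 146 + 23 \left(- \frac{234}{2531}\right) 63 = 146 - \frac{339066}{2531} = \frac{30460}{2531}$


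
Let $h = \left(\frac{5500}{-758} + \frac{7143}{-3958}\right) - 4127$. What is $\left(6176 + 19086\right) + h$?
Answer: $\frac{31690641373}{1500082} \approx 21126.0$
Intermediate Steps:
$h = - \frac{6204430111}{1500082}$ ($h = \left(5500 \left(- \frac{1}{758}\right) + 7143 \left(- \frac{1}{3958}\right)\right) - 4127 = \left(- \frac{2750}{379} - \frac{7143}{3958}\right) - 4127 = - \frac{13591697}{1500082} - 4127 = - \frac{6204430111}{1500082} \approx -4136.1$)
$\left(6176 + 19086\right) + h = \left(6176 + 19086\right) - \frac{6204430111}{1500082} = 25262 - \frac{6204430111}{1500082} = \frac{31690641373}{1500082}$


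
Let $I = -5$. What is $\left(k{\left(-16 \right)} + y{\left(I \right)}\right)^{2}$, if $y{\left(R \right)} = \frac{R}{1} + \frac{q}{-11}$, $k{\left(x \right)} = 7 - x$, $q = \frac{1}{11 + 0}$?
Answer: $\frac{4739329}{14641} \approx 323.7$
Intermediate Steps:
$q = \frac{1}{11} \approx 0.090909$
$y{\left(R \right)} = - \frac{1}{121} + R$ ($y{\left(R \right)} = \frac{R}{1} + \frac{1}{11 \left(-11\right)} = R 1 + \frac{1}{11} \left(- \frac{1}{11}\right) = R - \frac{1}{121} = - \frac{1}{121} + R$)
$\left(k{\left(-16 \right)} + y{\left(I \right)}\right)^{2} = \left(\left(7 - -16\right) - \frac{606}{121}\right)^{2} = \left(\left(7 + 16\right) - \frac{606}{121}\right)^{2} = \left(23 - \frac{606}{121}\right)^{2} = \left(\frac{2177}{121}\right)^{2} = \frac{4739329}{14641}$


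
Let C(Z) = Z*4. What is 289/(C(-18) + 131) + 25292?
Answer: 1492517/59 ≈ 25297.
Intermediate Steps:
C(Z) = 4*Z
289/(C(-18) + 131) + 25292 = 289/(4*(-18) + 131) + 25292 = 289/(-72 + 131) + 25292 = 289/59 + 25292 = 1492517/59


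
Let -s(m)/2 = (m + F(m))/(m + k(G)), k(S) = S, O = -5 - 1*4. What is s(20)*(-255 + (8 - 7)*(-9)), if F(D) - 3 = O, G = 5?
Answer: 7392/25 ≈ 295.68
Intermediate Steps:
O = -9 (O = -5 - 4 = -9)
F(D) = -6 (F(D) = 3 - 9 = -6)
s(m) = -2*(-6 + m)/(5 + m) (s(m) = -2*(m - 6)/(m + 5) = -2*(-6 + m)/(5 + m))
s(20)*(-255 + (8 - 7)*(-9)) = (2*(6 - 1*20)/(5 + 20))*(-255 + (8 - 7)*(-9)) = (2*(6 - 20)/25)*(-255 + 1*(-9)) = (2*(1/25)*(-14))*(-255 - 9) = -28/25*(-264) = 7392/25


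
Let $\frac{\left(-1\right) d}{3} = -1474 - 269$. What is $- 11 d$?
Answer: $-57519$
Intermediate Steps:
$d = 5229$ ($d = - 3 \left(-1474 - 269\right) = \left(-3\right) \left(-1743\right) = 5229$)
$- 11 d = \left(-11\right) 5229 = -57519$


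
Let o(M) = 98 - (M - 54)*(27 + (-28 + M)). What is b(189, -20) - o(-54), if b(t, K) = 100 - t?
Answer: 5753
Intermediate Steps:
o(M) = 98 - (-1 + M)*(-54 + M) (o(M) = 98 - (-54 + M)*(-1 + M) = 98 - (-1 + M)*(-54 + M))
b(189, -20) - o(-54) = (100 - 1*189) - (44 - 1*(-54)² + 55*(-54)) = (100 - 189) - (44 - 1*2916 - 2970) = -89 - (44 - 2916 - 2970) = -89 - 1*(-5842) = -89 + 5842 = 5753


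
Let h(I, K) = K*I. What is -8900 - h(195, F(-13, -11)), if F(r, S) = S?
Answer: -6755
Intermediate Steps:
h(I, K) = I*K
-8900 - h(195, F(-13, -11)) = -8900 - 195*(-11) = -8900 - 1*(-2145) = -8900 + 2145 = -6755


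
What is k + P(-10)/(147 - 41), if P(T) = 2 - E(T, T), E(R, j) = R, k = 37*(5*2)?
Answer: 19616/53 ≈ 370.11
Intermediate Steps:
k = 370 (k = 37*10 = 370)
P(T) = 2 - T
k + P(-10)/(147 - 41) = 370 + (2 - 1*(-10))/(147 - 41) = 370 + (2 + 10)/106 = 370 + 12*(1/106) = 370 + 6/53 = 19616/53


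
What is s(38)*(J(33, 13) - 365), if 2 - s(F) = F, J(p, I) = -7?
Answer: 13392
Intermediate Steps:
s(F) = 2 - F
s(38)*(J(33, 13) - 365) = (2 - 1*38)*(-7 - 365) = (2 - 38)*(-372) = -36*(-372) = 13392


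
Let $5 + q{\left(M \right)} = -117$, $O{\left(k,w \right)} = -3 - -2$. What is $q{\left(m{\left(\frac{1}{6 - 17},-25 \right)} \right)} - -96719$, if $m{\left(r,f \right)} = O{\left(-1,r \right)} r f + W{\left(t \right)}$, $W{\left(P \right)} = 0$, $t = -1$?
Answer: $96597$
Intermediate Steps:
$O{\left(k,w \right)} = -1$ ($O{\left(k,w \right)} = -3 + 2 = -1$)
$m{\left(r,f \right)} = - f r$ ($m{\left(r,f \right)} = - r f + 0 = - f r + 0 = - f r$)
$q{\left(M \right)} = -122$ ($q{\left(M \right)} = -5 - 117 = -122$)
$q{\left(m{\left(\frac{1}{6 - 17},-25 \right)} \right)} - -96719 = -122 - -96719 = -122 + 96719 = 96597$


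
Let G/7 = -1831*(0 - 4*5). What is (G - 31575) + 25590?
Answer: 250355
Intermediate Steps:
G = 256340 (G = 7*(-1831*(0 - 4*5)) = 7*(-1831*(0 - 20)) = 7*(-1831*(-20)) = 7*36620 = 256340)
(G - 31575) + 25590 = (256340 - 31575) + 25590 = 224765 + 25590 = 250355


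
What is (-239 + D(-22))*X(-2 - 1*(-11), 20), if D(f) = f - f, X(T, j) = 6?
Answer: -1434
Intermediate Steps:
D(f) = 0
(-239 + D(-22))*X(-2 - 1*(-11), 20) = (-239 + 0)*6 = -239*6 = -1434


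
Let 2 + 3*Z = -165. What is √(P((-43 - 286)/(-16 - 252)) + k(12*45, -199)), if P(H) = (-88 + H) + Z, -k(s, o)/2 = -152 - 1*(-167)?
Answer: I*√27866841/402 ≈ 13.132*I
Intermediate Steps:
Z = -167/3 (Z = -⅔ + (⅓)*(-165) = -⅔ - 55 = -167/3 ≈ -55.667)
k(s, o) = -30 (k(s, o) = -2*(-152 - 1*(-167)) = -2*(-152 + 167) = -2*15 = -30)
P(H) = -431/3 + H (P(H) = (-88 + H) - 167/3 = -431/3 + H)
√(P((-43 - 286)/(-16 - 252)) + k(12*45, -199)) = √((-431/3 + (-43 - 286)/(-16 - 252)) - 30) = √((-431/3 - 329/(-268)) - 30) = √((-431/3 - 329*(-1/268)) - 30) = √((-431/3 + 329/268) - 30) = √(-114521/804 - 30) = √(-138641/804) = I*√27866841/402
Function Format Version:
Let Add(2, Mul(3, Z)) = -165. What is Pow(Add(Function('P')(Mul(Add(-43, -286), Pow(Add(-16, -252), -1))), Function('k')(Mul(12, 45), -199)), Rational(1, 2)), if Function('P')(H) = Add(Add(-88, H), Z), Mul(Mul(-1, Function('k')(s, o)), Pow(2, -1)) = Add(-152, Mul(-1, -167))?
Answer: Mul(Rational(1, 402), I, Pow(27866841, Rational(1, 2))) ≈ Mul(13.132, I)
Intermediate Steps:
Z = Rational(-167, 3) (Z = Add(Rational(-2, 3), Mul(Rational(1, 3), -165)) = Add(Rational(-2, 3), -55) = Rational(-167, 3) ≈ -55.667)
Function('k')(s, o) = -30 (Function('k')(s, o) = Mul(-2, Add(-152, Mul(-1, -167))) = Mul(-2, Add(-152, 167)) = Mul(-2, 15) = -30)
Function('P')(H) = Add(Rational(-431, 3), H) (Function('P')(H) = Add(Add(-88, H), Rational(-167, 3)) = Add(Rational(-431, 3), H))
Pow(Add(Function('P')(Mul(Add(-43, -286), Pow(Add(-16, -252), -1))), Function('k')(Mul(12, 45), -199)), Rational(1, 2)) = Pow(Add(Add(Rational(-431, 3), Mul(Add(-43, -286), Pow(Add(-16, -252), -1))), -30), Rational(1, 2)) = Pow(Add(Add(Rational(-431, 3), Mul(-329, Pow(-268, -1))), -30), Rational(1, 2)) = Pow(Add(Add(Rational(-431, 3), Mul(-329, Rational(-1, 268))), -30), Rational(1, 2)) = Pow(Add(Add(Rational(-431, 3), Rational(329, 268)), -30), Rational(1, 2)) = Pow(Add(Rational(-114521, 804), -30), Rational(1, 2)) = Pow(Rational(-138641, 804), Rational(1, 2)) = Mul(Rational(1, 402), I, Pow(27866841, Rational(1, 2)))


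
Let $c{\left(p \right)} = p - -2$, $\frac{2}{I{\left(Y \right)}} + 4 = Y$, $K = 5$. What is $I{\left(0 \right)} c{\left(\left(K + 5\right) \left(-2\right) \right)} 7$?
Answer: $63$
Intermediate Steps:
$I{\left(Y \right)} = \frac{2}{-4 + Y}$
$c{\left(p \right)} = 2 + p$ ($c{\left(p \right)} = p + 2 = 2 + p$)
$I{\left(0 \right)} c{\left(\left(K + 5\right) \left(-2\right) \right)} 7 = \frac{2}{-4 + 0} \left(2 + \left(5 + 5\right) \left(-2\right)\right) 7 = \frac{2}{-4} \left(2 + 10 \left(-2\right)\right) 7 = 2 \left(- \frac{1}{4}\right) \left(2 - 20\right) 7 = \left(- \frac{1}{2}\right) \left(-18\right) 7 = 9 \cdot 7 = 63$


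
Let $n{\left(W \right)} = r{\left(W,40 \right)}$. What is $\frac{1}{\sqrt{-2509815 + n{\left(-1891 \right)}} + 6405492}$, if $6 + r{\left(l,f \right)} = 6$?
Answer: $\frac{2135164}{13676776757293} - \frac{i \sqrt{2509815}}{41030330271879} \approx 1.5612 \cdot 10^{-7} - 3.8611 \cdot 10^{-11} i$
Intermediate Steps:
$r{\left(l,f \right)} = 0$ ($r{\left(l,f \right)} = -6 + 6 = 0$)
$n{\left(W \right)} = 0$
$\frac{1}{\sqrt{-2509815 + n{\left(-1891 \right)}} + 6405492} = \frac{1}{\sqrt{-2509815 + 0} + 6405492} = \frac{1}{\sqrt{-2509815} + 6405492} = \frac{1}{i \sqrt{2509815} + 6405492} = \frac{1}{6405492 + i \sqrt{2509815}}$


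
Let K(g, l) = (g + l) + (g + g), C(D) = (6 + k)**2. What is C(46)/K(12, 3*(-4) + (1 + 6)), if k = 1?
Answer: 49/31 ≈ 1.5806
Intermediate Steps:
C(D) = 49 (C(D) = (6 + 1)**2 = 7**2 = 49)
K(g, l) = l + 3*g (K(g, l) = (g + l) + 2*g = l + 3*g)
C(46)/K(12, 3*(-4) + (1 + 6)) = 49/((3*(-4) + (1 + 6)) + 3*12) = 49/((-12 + 7) + 36) = 49/(-5 + 36) = 49/31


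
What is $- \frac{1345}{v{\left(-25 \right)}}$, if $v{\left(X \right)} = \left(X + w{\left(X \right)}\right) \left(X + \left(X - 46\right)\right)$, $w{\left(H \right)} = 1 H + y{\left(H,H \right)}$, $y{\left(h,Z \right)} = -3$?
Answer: $- \frac{1345}{5088} \approx -0.26435$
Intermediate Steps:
$w{\left(H \right)} = -3 + H$ ($w{\left(H \right)} = 1 H - 3 = H - 3 = -3 + H$)
$v{\left(X \right)} = \left(-46 + 2 X\right) \left(-3 + 2 X\right)$ ($v{\left(X \right)} = \left(X + \left(-3 + X\right)\right) \left(X + \left(X - 46\right)\right) = \left(-3 + 2 X\right) \left(X + \left(X - 46\right)\right) = \left(-3 + 2 X\right) \left(X + \left(-46 + X\right)\right) = \left(-3 + 2 X\right) \left(-46 + 2 X\right) = \left(-46 + 2 X\right) \left(-3 + 2 X\right)$)
$- \frac{1345}{v{\left(-25 \right)}} = - \frac{1345}{138 - -2450 + 4 \left(-25\right)^{2}} = - \frac{1345}{138 + 2450 + 4 \cdot 625} = - \frac{1345}{138 + 2450 + 2500} = - \frac{1345}{5088}$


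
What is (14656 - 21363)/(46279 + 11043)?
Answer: -6707/57322 ≈ -0.11701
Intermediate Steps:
(14656 - 21363)/(46279 + 11043) = -6707/57322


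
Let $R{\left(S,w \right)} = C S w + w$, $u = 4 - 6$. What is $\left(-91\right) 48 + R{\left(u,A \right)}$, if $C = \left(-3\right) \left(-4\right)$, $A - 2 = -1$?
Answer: $-4391$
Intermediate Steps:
$u = -2$ ($u = 4 - 6 = -2$)
$A = 1$ ($A = 2 - 1 = 1$)
$C = 12$
$R{\left(S,w \right)} = w + 12 S w$ ($R{\left(S,w \right)} = 12 S w + w = w + 12 S w$)
$\left(-91\right) 48 + R{\left(u,A \right)} = \left(-91\right) 48 + 1 \left(1 + 12 \left(-2\right)\right) = -4368 + 1 \left(1 - 24\right) = -4368 + 1 \left(-23\right) = -4368 - 23 = -4391$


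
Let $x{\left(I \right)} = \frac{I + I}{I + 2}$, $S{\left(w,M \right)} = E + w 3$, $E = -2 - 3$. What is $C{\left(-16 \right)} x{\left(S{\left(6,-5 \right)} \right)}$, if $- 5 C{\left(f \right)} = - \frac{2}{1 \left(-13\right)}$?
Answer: $- \frac{4}{75} \approx -0.053333$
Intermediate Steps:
$E = -5$
$C{\left(f \right)} = - \frac{2}{65}$ ($C{\left(f \right)} = - \frac{\left(-2\right) \frac{1}{1 \left(-13\right)}}{5} = - \frac{\left(-2\right) \frac{1}{-13}}{5} = - \frac{\left(-2\right) \left(- \frac{1}{13}\right)}{5} = \left(- \frac{1}{5}\right) \frac{2}{13} = - \frac{2}{65}$)
$S{\left(w,M \right)} = -5 + 3 w$ ($S{\left(w,M \right)} = -5 + w 3 = -5 + 3 w$)
$x{\left(I \right)} = \frac{2 I}{2 + I}$
$C{\left(-16 \right)} x{\left(S{\left(6,-5 \right)} \right)} = - \frac{2 \frac{2 \left(-5 + 3 \cdot 6\right)}{2 + \left(-5 + 3 \cdot 6\right)}}{65} = - \frac{2 \frac{2 \left(-5 + 18\right)}{2 + \left(-5 + 18\right)}}{65} = - \frac{2 \cdot 2 \cdot 13 \frac{1}{2 + 13}}{65} = - \frac{2 \cdot 2 \cdot 13 \cdot \frac{1}{15}}{65} = \left(- \frac{2}{65}\right) \frac{26}{15} = - \frac{4}{75}$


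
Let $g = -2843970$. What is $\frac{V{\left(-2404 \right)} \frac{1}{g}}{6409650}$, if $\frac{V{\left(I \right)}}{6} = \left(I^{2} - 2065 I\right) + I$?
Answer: $- \frac{5370536}{1519071025875} \approx -3.5354 \cdot 10^{-6}$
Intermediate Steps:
$V{\left(I \right)} = - 12384 I + 6 I^{2}$ ($V{\left(I \right)} = 6 \left(\left(I^{2} - 2065 I\right) + I\right) = 6 \left(I^{2} - 2064 I\right) = - 12384 I + 6 I^{2}$)
$\frac{V{\left(-2404 \right)} \frac{1}{g}}{6409650} = \frac{6 \left(-2404\right) \left(-2064 - 2404\right) \frac{1}{-2843970}}{6409650} = 6 \left(-2404\right) \left(-4468\right) \left(- \frac{1}{2843970}\right) \frac{1}{6409650} = 64446432 \left(- \frac{1}{2843970}\right) \frac{1}{6409650} = \left(- \frac{10741072}{473995}\right) \frac{1}{6409650} = - \frac{5370536}{1519071025875}$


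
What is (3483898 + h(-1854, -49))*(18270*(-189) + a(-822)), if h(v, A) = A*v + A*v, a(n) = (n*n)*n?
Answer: -2048570974384020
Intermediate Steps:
a(n) = n³ (a(n) = n²*n = n³)
h(v, A) = 2*A*v
(3483898 + h(-1854, -49))*(18270*(-189) + a(-822)) = (3483898 + 2*(-49)*(-1854))*(18270*(-189) + (-822)³) = (3483898 + 181692)*(-3453030 - 555412248) = 3665590*(-558865278) = -2048570974384020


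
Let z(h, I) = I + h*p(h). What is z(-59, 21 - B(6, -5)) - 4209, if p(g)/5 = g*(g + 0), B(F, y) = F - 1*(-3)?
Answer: -1031092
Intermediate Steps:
B(F, y) = 3 + F (B(F, y) = F + 3 = 3 + F)
p(g) = 5*g² (p(g) = 5*(g*(g + 0)) = 5*(g*g) = 5*g²)
z(h, I) = I + 5*h³ (z(h, I) = I + h*(5*h²) = I + 5*h³)
z(-59, 21 - B(6, -5)) - 4209 = ((21 - (3 + 6)) + 5*(-59)³) - 4209 = ((21 - 1*9) + 5*(-205379)) - 4209 = ((21 - 9) - 1026895) - 4209 = (12 - 1026895) - 4209 = -1026883 - 4209 = -1031092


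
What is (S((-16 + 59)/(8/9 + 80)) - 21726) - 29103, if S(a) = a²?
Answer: -26938406967/529984 ≈ -50829.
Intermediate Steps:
(S((-16 + 59)/(8/9 + 80)) - 21726) - 29103 = (((-16 + 59)/(8/9 + 80))² - 21726) - 29103 = ((43/(8*(⅑) + 80))² - 21726) - 29103 = ((43/(8/9 + 80))² - 21726) - 29103 = ((43/(728/9))² - 21726) - 29103 = ((43*(9/728))² - 21726) - 29103 = ((387/728)² - 21726) - 29103 = (149769/529984 - 21726) - 29103 = -11514282615/529984 - 29103 = -26938406967/529984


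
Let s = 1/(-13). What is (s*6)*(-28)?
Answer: 168/13 ≈ 12.923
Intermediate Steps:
s = -1/13 ≈ -0.076923
(s*6)*(-28) = -1/13*6*(-28) = -6/13*(-28) = 168/13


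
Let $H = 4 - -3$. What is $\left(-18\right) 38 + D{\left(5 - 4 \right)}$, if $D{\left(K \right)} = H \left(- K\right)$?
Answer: $-691$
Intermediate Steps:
$H = 7$ ($H = 4 + 3 = 7$)
$D{\left(K \right)} = - 7 K$ ($D{\left(K \right)} = 7 \left(- K\right) = - 7 K$)
$\left(-18\right) 38 + D{\left(5 - 4 \right)} = \left(-18\right) 38 - 7 \left(5 - 4\right) = -684 - 7 \left(5 - 4\right) = -684 - 7 = -691$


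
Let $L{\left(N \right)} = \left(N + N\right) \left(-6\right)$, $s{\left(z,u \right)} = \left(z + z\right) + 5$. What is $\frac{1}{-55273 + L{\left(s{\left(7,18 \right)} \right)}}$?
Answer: $- \frac{1}{55501} \approx -1.8018 \cdot 10^{-5}$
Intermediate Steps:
$s{\left(z,u \right)} = 5 + 2 z$ ($s{\left(z,u \right)} = 2 z + 5 = 5 + 2 z$)
$L{\left(N \right)} = - 12 N$ ($L{\left(N \right)} = 2 N \left(-6\right) = - 12 N$)
$\frac{1}{-55273 + L{\left(s{\left(7,18 \right)} \right)}} = \frac{1}{-55273 - 12 \left(5 + 2 \cdot 7\right)} = \frac{1}{-55273 - 12 \left(5 + 14\right)} = \frac{1}{-55273 - 228} = \frac{1}{-55501} = - \frac{1}{55501}$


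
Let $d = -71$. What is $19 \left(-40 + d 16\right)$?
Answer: $-22344$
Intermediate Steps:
$19 \left(-40 + d 16\right) = 19 \left(-40 - 1136\right) = 19 \left(-1176\right) = -22344$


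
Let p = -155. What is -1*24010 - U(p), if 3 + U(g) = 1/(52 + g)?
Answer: -2472720/103 ≈ -24007.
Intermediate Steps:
U(g) = -3 + 1/(52 + g)
-1*24010 - U(p) = -1*24010 - (-155 - 3*(-155))/(52 - 155) = -24010 - (-155 + 465)/(-103) = -24010 - (-1)*310/103 = -24010 - 1*(-310/103) = -24010 + 310/103 = -2472720/103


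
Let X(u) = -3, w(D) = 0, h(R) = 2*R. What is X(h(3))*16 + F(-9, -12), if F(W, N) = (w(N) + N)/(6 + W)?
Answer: -44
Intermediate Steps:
F(W, N) = N/(6 + W) (F(W, N) = (0 + N)/(6 + W) = N/(6 + W))
X(h(3))*16 + F(-9, -12) = -3*16 - 12/(6 - 9) = -48 - 12/(-3) = -48 - 12*(-1/3) = -48 + 4 = -44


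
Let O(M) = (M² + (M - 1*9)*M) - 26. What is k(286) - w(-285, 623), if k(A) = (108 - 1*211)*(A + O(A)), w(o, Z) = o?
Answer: -16611349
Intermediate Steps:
O(M) = -26 + M² + M*(-9 + M) (O(M) = (M² + (M - 9)*M) - 26 = (M² + (-9 + M)*M) - 26 = (M² + M*(-9 + M)) - 26 = -26 + M² + M*(-9 + M))
k(A) = 2678 - 206*A² + 824*A (k(A) = (108 - 1*211)*(A + (-26 - 9*A + 2*A²)) = (108 - 211)*(-26 - 8*A + 2*A²) = -103*(-26 - 8*A + 2*A²) = 2678 - 206*A² + 824*A)
k(286) - w(-285, 623) = (2678 - 206*286² + 824*286) - 1*(-285) = (2678 - 206*81796 + 235664) + 285 = (2678 - 16849976 + 235664) + 285 = -16611634 + 285 = -16611349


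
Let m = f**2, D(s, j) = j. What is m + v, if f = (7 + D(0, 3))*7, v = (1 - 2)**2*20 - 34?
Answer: 4886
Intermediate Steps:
v = -14 (v = (-1)**2*20 - 34 = 1*20 - 34 = 20 - 34 = -14)
f = 70 (f = (7 + 3)*7 = 10*7 = 70)
m = 4900 (m = 70**2 = 4900)
m + v = 4900 - 14 = 4886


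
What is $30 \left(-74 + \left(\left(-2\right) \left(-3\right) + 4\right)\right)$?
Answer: $-1920$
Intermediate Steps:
$30 \left(-74 + \left(\left(-2\right) \left(-3\right) + 4\right)\right) = 30 \left(-74 + \left(6 + 4\right)\right) = 30 \left(-74 + 10\right) = 30 \left(-64\right) = -1920$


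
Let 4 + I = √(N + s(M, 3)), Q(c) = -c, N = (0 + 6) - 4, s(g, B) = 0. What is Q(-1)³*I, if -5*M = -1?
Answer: -4 + √2 ≈ -2.5858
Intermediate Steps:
M = ⅕ (M = -⅕*(-1) = ⅕ ≈ 0.20000)
N = 2 (N = 6 - 4 = 2)
I = -4 + √2 (I = -4 + √(2 + 0) = -4 + √2 ≈ -2.5858)
Q(-1)³*I = (-1*(-1))³*(-4 + √2) = 1³*(-4 + √2) = 1*(-4 + √2) = -4 + √2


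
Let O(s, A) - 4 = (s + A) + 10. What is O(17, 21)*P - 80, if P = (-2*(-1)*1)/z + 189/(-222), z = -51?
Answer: -238346/1887 ≈ -126.31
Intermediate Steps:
O(s, A) = 14 + A + s (O(s, A) = 4 + ((s + A) + 10) = 4 + ((A + s) + 10) = 4 + (10 + A + s) = 14 + A + s)
P = -3361/3774 (P = (-2*(-1)*1)/(-51) + 189/(-222) = (2*1)*(-1/51) + 189*(-1/222) = 2*(-1/51) - 63/74 = -2/51 - 63/74 = -3361/3774 ≈ -0.89057)
O(17, 21)*P - 80 = (14 + 21 + 17)*(-3361/3774) - 80 = 52*(-3361/3774) - 80 = -87386/1887 - 80 = -238346/1887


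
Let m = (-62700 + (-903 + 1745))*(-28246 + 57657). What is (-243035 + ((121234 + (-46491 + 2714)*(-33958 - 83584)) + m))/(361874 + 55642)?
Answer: 3326208695/417516 ≈ 7966.7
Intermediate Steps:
m = -1819305638 (m = (-62700 + 842)*29411 = -61858*29411 = -1819305638)
(-243035 + ((121234 + (-46491 + 2714)*(-33958 - 83584)) + m))/(361874 + 55642) = (-243035 + ((121234 + (-46491 + 2714)*(-33958 - 83584)) - 1819305638))/(361874 + 55642) = (-243035 + ((121234 - 43777*(-117542)) - 1819305638))/417516 = (-243035 + ((121234 + 5145636134) - 1819305638))*(1/417516) = (-243035 + (5145757368 - 1819305638))*(1/417516) = (-243035 + 3326451730)*(1/417516) = 3326208695*(1/417516) = 3326208695/417516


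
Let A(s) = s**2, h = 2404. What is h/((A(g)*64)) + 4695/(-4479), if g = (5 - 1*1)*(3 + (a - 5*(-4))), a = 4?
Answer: -291169267/278629632 ≈ -1.0450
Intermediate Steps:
g = 108 (g = (5 - 1*1)*(3 + (4 - 5*(-4))) = (5 - 1)*(3 + (4 + 20)) = 4*(3 + 24) = 4*27 = 108)
h/((A(g)*64)) + 4695/(-4479) = 2404/((108**2*64)) + 4695/(-4479) = 2404/((11664*64)) + 4695*(-1/4479) = 2404/746496 - 1565/1493 = 2404*(1/746496) - 1565/1493 = 601/186624 - 1565/1493 = -291169267/278629632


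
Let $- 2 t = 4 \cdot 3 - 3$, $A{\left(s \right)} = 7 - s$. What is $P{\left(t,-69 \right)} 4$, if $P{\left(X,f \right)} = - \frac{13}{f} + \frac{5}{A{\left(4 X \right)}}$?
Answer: $\frac{536}{345} \approx 1.5536$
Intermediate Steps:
$t = - \frac{9}{2}$ ($t = - \frac{4 \cdot 3 - 3}{2} = - \frac{12 - 3}{2} = \left(- \frac{1}{2}\right) 9 = - \frac{9}{2} \approx -4.5$)
$P{\left(X,f \right)} = - \frac{13}{f} + \frac{5}{7 - 4 X}$
$P{\left(t,-69 \right)} 4 = \frac{91 - -234 - -345}{\left(-69\right) \left(-7 + 4 \left(- \frac{9}{2}\right)\right)} 4 = - \frac{91 + 234 + 345}{69 \left(-7 - 18\right)} 4 = \left(- \frac{1}{69}\right) \frac{1}{-25} \cdot 670 \cdot 4 = \left(- \frac{1}{69}\right) \left(- \frac{1}{25}\right) 670 \cdot 4 = \frac{134}{345} \cdot 4 = \frac{536}{345}$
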